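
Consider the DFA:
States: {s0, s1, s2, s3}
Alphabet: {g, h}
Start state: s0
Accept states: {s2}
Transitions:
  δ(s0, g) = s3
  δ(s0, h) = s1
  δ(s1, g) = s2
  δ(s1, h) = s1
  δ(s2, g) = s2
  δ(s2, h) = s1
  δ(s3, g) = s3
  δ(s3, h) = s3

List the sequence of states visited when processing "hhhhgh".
read 'h': s0 → s1
  read 'h': s1 → s1
  read 'h': s1 → s1
  read 'h': s1 → s1
  read 'g': s1 → s2
  read 'h': s2 → s1
s0 -> s1 -> s1 -> s1 -> s1 -> s2 -> s1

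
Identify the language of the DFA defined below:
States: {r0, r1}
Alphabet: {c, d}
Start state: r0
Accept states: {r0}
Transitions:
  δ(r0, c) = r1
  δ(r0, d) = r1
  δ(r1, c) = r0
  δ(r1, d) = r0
Testing a few strings:
  'dd' → accept
  'cdc' → reject
  'd' → reject
  'cd' → accept
State roles: r0=even length so far; r1=odd length so far
All strings over {c,d} of even length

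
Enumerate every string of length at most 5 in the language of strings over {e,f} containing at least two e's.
ee, eee, eef, efe, fee, eeee, eeef, eefe, eeff, efee, efef, effe, feee, feef, fefe, ffee, eeeee, eeeef, eeefe, eeeff, eefee, eefef, eeffe, eefff, efeee, efeef, efefe, efeff, effee, effef, efffe, feeee, feeef, feefe, feeff, fefee, fefef, feffe, ffeee, ffeef, ffefe, fffee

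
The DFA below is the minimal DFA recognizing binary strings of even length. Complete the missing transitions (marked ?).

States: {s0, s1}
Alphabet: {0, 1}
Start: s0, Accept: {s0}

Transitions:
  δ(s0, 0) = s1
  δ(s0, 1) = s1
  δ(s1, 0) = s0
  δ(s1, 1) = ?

From the language and accept set, identify what each state tracks — s0: even length so far; s1: odd length so far.
Each missing δ(q, a) is the state matching the new tracked value after reading a.
δ(s1, 1) = s0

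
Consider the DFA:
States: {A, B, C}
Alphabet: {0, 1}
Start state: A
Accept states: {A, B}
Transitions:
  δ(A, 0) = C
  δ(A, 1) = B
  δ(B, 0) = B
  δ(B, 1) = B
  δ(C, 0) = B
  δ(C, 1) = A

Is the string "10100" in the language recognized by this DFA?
Processing string "10100":
  A --1--> B
  B --0--> B
  B --1--> B
  B --0--> B
  B --0--> B
Final state: B
Accept states: {A, B}
Yes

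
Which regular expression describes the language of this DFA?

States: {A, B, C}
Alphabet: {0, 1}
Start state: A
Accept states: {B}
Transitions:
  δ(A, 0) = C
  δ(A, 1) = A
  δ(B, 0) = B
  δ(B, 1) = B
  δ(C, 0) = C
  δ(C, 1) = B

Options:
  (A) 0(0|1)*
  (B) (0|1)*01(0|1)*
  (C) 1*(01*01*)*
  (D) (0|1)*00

Check each option against the DFA on short strings; one disagreement eliminates an option:
  (A) 0(0|1)*: on '0' the DFA goes A → C and rejects (C ∉ Accept), but the regex matches it → eliminate
  (B) (0|1)*01(0|1)*: agrees with the DFA on every string of length ≤ 6
  (C) 1*(01*01*)*: on ε the DFA stays in A and rejects (A ∉ Accept), but the regex matches it → eliminate
  (D) (0|1)*00: on '00' the DFA goes A → C → C and rejects (C ∉ Accept), but the regex matches it → eliminate
Only (B) is consistent with the DFA.
(B) (0|1)*01(0|1)*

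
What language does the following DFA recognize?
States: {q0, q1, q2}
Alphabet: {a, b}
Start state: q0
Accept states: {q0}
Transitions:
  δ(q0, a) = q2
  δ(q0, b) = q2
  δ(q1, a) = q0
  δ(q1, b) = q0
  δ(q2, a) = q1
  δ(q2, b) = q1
Testing a few strings:
  'bab' → accept
  'aa' → reject
  'baa' → accept
  'aab' → accept
State roles: q0=length ≡ 0 (mod 3); q1=length ≡ 2 (mod 3); q2=length ≡ 1 (mod 3)
All strings over {a,b} whose length is a multiple of 3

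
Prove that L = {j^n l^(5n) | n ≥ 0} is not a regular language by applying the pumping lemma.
Assume L is regular with pumping length p. Idea: pumping the j-block breaks the 1:5 ratio.
Choose s = j^p l^(5p) (length 6p ≥ p). By the pumping lemma, s = xyz with |xy| ≤ p, |y| > 0, so y = j^k with k ≥ 1. Then xy²z = j^(p+k) l^(5p). For this to be in L we would need 5p = 5(p+k), i.e. 5k = 0, contradicting k ≥ 1. So xy²z ∉ L.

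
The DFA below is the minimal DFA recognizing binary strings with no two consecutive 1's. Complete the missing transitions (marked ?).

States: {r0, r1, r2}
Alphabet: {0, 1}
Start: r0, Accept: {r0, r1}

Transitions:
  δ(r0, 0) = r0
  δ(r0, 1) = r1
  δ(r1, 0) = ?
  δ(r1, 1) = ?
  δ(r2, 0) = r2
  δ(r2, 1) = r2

From the language and accept set, identify what each state tracks — r0: last symbol not 1 (ok); r1: last symbol 1 (ok); r2: saw 11 (dead).
Each missing δ(q, a) is the state matching the new tracked value after reading a.
δ(r1, 0) = r0; δ(r1, 1) = r2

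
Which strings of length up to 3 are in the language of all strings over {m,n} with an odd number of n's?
n, mn, nm, mmn, mnm, nmm, nnn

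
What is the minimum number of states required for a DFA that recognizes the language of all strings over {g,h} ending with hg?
By Myhill–Nerode, count the distinguishable equivalence classes: 3 classes — one per longest suffix of the input that is a prefix of 'hg' (lengths 0 through 2); only the length-2 class is accepting.
3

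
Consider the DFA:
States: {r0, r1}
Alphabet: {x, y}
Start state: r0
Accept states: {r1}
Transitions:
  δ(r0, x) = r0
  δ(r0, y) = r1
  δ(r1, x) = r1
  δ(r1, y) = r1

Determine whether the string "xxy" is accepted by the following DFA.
Processing string "xxy":
  r0 --x--> r0
  r0 --x--> r0
  r0 --y--> r1
Final state: r1
Accept states: {r1}
Yes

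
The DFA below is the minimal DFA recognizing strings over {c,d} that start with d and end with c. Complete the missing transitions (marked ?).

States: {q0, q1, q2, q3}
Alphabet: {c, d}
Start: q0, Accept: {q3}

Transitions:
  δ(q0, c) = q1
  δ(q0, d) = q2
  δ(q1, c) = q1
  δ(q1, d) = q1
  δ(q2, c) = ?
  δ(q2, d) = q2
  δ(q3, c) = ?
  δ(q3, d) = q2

From the language and accept set, identify what each state tracks — q0: no input read; q1: started with c (dead); q2: started with d, last symbol d; q3: started with d, last symbol c.
Each missing δ(q, a) is the state matching the new tracked value after reading a.
δ(q2, c) = q3; δ(q3, c) = q3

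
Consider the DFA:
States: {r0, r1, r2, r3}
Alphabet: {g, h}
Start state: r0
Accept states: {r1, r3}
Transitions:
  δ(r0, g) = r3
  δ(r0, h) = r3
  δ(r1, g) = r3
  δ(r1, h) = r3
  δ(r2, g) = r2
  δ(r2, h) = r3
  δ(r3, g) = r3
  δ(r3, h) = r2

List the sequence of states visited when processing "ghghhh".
read 'g': r0 → r3
  read 'h': r3 → r2
  read 'g': r2 → r2
  read 'h': r2 → r3
  read 'h': r3 → r2
  read 'h': r2 → r3
r0 -> r3 -> r2 -> r2 -> r3 -> r2 -> r3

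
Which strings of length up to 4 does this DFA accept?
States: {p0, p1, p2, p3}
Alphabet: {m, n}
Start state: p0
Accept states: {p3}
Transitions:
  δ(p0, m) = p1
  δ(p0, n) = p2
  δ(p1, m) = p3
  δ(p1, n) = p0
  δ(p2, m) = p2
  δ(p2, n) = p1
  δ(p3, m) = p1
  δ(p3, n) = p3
mm, mmn, nnm, mmmm, mmnn, mnmm, nmnm, nnmn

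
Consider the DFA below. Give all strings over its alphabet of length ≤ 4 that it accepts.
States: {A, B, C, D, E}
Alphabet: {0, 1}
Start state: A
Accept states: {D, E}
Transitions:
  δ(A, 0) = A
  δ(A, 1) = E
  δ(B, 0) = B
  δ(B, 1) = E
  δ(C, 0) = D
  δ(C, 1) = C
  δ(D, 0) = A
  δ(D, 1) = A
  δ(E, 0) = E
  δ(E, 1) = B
1, 01, 10, 001, 010, 100, 111, 0001, 0010, 0100, 0111, 1000, 1011, 1101, 1110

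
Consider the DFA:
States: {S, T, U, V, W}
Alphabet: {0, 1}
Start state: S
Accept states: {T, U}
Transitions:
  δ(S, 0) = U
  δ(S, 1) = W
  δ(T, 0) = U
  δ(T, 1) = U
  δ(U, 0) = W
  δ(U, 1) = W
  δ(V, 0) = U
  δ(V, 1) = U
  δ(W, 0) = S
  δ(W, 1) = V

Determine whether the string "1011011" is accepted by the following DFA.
Processing string "1011011":
  S --1--> W
  W --0--> S
  S --1--> W
  W --1--> V
  V --0--> U
  U --1--> W
  W --1--> V
Final state: V
Accept states: {T, U}
No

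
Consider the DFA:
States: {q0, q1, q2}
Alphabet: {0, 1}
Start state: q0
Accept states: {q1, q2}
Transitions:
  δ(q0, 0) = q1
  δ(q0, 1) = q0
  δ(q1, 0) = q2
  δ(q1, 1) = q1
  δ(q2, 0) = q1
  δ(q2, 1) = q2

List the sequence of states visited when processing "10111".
read '1': q0 → q0
  read '0': q0 → q1
  read '1': q1 → q1
  read '1': q1 → q1
  read '1': q1 → q1
q0 -> q0 -> q1 -> q1 -> q1 -> q1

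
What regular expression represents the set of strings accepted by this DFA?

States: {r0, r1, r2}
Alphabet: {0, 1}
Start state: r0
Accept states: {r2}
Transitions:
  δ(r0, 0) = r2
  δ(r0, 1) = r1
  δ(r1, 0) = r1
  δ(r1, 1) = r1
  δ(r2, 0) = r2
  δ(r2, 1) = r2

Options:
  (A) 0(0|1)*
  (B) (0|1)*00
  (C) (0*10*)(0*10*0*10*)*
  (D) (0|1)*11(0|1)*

Check each option against the DFA on short strings; one disagreement eliminates an option:
  (A) 0(0|1)*: agrees with the DFA on every string of length ≤ 6
  (B) (0|1)*00: on '0' the DFA goes r0 → r2 and accepts (r2 ∈ Accept), but the regex does not match it → eliminate
  (C) (0*10*)(0*10*0*10*)*: on '0' the DFA goes r0 → r2 and accepts (r2 ∈ Accept), but the regex does not match it → eliminate
  (D) (0|1)*11(0|1)*: on '0' the DFA goes r0 → r2 and accepts (r2 ∈ Accept), but the regex does not match it → eliminate
Only (A) is consistent with the DFA.
(A) 0(0|1)*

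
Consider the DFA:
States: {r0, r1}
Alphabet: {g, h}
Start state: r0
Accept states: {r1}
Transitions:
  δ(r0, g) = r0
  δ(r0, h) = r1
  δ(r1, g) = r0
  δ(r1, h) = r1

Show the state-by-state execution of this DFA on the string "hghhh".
read 'h': r0 → r1
  read 'g': r1 → r0
  read 'h': r0 → r1
  read 'h': r1 → r1
  read 'h': r1 → r1
r0 -> r1 -> r0 -> r1 -> r1 -> r1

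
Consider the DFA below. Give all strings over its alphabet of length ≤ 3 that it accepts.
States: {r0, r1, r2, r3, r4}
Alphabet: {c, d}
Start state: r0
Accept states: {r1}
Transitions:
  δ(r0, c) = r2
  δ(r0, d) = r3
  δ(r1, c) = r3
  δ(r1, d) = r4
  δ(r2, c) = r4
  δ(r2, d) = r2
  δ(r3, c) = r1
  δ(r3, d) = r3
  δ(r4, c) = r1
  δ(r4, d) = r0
dc, ccc, ddc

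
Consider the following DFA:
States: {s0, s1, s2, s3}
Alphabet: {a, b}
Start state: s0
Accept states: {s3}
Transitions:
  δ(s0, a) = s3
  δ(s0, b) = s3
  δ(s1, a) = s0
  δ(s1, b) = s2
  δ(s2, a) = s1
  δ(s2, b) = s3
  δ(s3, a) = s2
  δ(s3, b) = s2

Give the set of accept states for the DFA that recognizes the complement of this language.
Complement accept states = All states \ Original accept states
= {s0, s1, s2, s3} \ {s3}
{s0, s1, s2}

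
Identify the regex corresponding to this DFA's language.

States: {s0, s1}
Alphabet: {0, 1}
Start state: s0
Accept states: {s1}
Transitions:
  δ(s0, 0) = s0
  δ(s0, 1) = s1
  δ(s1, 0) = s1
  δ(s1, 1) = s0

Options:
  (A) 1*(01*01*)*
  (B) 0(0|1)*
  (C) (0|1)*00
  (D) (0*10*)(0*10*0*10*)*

Check each option against the DFA on short strings; one disagreement eliminates an option:
  (A) 1*(01*01*)*: on ε the DFA stays in s0 and rejects (s0 ∉ Accept), but the regex matches it → eliminate
  (B) 0(0|1)*: on '0' the DFA goes s0 → s0 and rejects (s0 ∉ Accept), but the regex matches it → eliminate
  (C) (0|1)*00: on '1' the DFA goes s0 → s1 and accepts (s1 ∈ Accept), but the regex does not match it → eliminate
  (D) (0*10*)(0*10*0*10*)*: agrees with the DFA on every string of length ≤ 6
Only (D) is consistent with the DFA.
(D) (0*10*)(0*10*0*10*)*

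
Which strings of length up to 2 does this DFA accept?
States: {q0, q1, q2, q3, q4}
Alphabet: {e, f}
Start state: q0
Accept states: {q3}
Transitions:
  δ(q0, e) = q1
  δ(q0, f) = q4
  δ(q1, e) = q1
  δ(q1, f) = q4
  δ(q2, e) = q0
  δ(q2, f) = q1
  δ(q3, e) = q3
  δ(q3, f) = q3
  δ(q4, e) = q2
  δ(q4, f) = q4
None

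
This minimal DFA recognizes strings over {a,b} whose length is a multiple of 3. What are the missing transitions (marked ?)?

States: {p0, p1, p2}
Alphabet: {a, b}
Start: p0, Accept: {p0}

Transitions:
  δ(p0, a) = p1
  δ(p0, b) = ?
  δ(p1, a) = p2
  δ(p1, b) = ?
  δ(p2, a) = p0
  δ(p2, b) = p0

From the language and accept set, identify what each state tracks — p0: length ≡ 0 (mod 3); p1: length ≡ 1 (mod 3); p2: length ≡ 2 (mod 3).
Each missing δ(q, a) is the state matching the new tracked value after reading a.
δ(p0, b) = p1; δ(p1, b) = p2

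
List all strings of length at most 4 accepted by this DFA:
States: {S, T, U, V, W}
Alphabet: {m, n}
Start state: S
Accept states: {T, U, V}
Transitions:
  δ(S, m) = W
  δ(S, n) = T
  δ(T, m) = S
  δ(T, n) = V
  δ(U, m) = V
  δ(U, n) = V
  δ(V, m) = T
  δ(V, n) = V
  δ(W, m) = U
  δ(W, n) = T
n, mm, mn, nn, mmm, mmn, mnn, nmn, nnm, nnn, mmmm, mmmn, mmnm, mmnn, mnmn, mnnm, mnnn, nmmm, nmmn, nmnn, nnmn, nnnm, nnnn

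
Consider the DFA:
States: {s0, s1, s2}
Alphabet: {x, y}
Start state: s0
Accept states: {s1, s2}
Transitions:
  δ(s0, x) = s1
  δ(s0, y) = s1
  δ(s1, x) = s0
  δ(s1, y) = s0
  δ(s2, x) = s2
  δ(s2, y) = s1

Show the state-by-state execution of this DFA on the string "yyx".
read 'y': s0 → s1
  read 'y': s1 → s0
  read 'x': s0 → s1
s0 -> s1 -> s0 -> s1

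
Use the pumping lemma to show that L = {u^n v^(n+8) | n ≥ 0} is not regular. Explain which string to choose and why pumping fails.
Assume L is regular with pumping length p. Idea: pumping the u-block breaks the fixed offset of 8.
Choose s = u^p v^(p+8) ∈ L. By the pumping lemma, s = xyz with |xy| ≤ p, |y| > 0, so y = u^k with k ≥ 1. Then xy²z = u^(p+k) v^(p+8). For this to be in L we would need p+8 = (p+k)+8, i.e. k = 0, contradicting k ≥ 1. So xy²z ∉ L.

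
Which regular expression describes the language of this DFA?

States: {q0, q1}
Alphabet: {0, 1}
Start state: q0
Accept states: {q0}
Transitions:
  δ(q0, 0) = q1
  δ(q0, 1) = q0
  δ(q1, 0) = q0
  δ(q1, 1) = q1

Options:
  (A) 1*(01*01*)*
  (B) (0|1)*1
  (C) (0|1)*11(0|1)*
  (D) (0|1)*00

Check each option against the DFA on short strings; one disagreement eliminates an option:
  (A) 1*(01*01*)*: agrees with the DFA on every string of length ≤ 6
  (B) (0|1)*1: on ε the DFA stays in q0 and accepts (q0 ∈ Accept), but the regex does not match it → eliminate
  (C) (0|1)*11(0|1)*: on ε the DFA stays in q0 and accepts (q0 ∈ Accept), but the regex does not match it → eliminate
  (D) (0|1)*00: on ε the DFA stays in q0 and accepts (q0 ∈ Accept), but the regex does not match it → eliminate
Only (A) is consistent with the DFA.
(A) 1*(01*01*)*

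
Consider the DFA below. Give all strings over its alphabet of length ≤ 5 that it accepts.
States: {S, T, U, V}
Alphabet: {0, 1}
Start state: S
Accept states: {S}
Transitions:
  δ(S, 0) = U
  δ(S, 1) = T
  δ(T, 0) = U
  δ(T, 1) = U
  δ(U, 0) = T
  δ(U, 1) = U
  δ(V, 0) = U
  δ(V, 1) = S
ε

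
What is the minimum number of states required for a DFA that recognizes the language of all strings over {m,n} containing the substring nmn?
By Myhill–Nerode, count the distinguishable equivalence classes: 4 classes — one per longest suffix of the input that is a prefix of 'nmn' (lengths 0 through 2), plus an absorbing 'already seen nmn' class.
4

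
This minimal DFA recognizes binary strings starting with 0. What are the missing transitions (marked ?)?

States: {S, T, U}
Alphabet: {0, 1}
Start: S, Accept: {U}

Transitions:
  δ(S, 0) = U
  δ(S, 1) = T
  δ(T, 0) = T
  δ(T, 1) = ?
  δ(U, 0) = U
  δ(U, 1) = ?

From the language and accept set, identify what each state tracks — S: no input read; T: started with 1 (dead); U: started with 0.
Each missing δ(q, a) is the state matching the new tracked value after reading a.
δ(T, 1) = T; δ(U, 1) = U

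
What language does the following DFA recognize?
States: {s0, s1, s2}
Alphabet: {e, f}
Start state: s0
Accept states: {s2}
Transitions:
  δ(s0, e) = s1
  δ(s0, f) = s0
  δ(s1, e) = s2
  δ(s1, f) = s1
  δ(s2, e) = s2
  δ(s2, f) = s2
Testing a few strings:
  'f' → reject
  'fe' → reject
  'eef' → accept
  'eefe' → accept
State roles: s0=zero e's seen; s1=one e seen; s2=≥ two e's seen
All strings over {e,f} containing at least two e's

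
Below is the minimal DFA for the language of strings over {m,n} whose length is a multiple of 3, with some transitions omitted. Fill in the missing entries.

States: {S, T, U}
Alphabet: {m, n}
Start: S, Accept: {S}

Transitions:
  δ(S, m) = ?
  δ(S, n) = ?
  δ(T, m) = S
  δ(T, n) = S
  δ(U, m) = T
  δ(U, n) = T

From the language and accept set, identify what each state tracks — S: length ≡ 0 (mod 3); T: length ≡ 2 (mod 3); U: length ≡ 1 (mod 3).
Each missing δ(q, a) is the state matching the new tracked value after reading a.
δ(S, m) = U; δ(S, n) = U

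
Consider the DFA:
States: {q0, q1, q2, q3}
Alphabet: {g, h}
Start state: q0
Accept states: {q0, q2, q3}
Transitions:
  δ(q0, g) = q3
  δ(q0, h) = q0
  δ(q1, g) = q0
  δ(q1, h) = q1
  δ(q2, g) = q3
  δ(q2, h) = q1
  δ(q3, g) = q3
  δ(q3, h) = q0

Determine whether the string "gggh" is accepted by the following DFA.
Processing string "gggh":
  q0 --g--> q3
  q3 --g--> q3
  q3 --g--> q3
  q3 --h--> q0
Final state: q0
Accept states: {q0, q2, q3}
Yes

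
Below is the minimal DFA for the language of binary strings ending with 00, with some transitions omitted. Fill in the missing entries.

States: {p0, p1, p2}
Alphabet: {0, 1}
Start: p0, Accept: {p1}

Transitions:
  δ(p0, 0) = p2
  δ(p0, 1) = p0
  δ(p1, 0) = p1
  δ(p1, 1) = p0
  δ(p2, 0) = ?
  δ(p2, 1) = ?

From the language and accept set, identify what each state tracks — p0: last symbol not 0; p1: two trailing 0's; p2: one trailing 0.
Each missing δ(q, a) is the state matching the new tracked value after reading a.
δ(p2, 0) = p1; δ(p2, 1) = p0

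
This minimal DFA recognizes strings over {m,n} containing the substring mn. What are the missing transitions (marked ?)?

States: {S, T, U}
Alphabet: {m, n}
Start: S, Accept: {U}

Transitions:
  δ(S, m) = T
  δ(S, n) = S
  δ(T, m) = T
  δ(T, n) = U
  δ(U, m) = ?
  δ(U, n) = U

From the language and accept set, identify what each state tracks — S: no m seen yet; T: seen a m, waiting for n; U: substring mn seen.
Each missing δ(q, a) is the state matching the new tracked value after reading a.
δ(U, m) = U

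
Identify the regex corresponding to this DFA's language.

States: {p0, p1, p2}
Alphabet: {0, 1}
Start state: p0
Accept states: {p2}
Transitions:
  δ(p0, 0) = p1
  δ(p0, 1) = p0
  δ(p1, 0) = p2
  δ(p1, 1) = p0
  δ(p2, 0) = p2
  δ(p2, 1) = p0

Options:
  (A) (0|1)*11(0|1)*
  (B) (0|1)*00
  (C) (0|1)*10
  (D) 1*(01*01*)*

Check each option against the DFA on short strings; one disagreement eliminates an option:
  (A) (0|1)*11(0|1)*: on '00' the DFA goes p0 → p1 → p2 and accepts (p2 ∈ Accept), but the regex does not match it → eliminate
  (B) (0|1)*00: agrees with the DFA on every string of length ≤ 6
  (C) (0|1)*10: on '00' the DFA goes p0 → p1 → p2 and accepts (p2 ∈ Accept), but the regex does not match it → eliminate
  (D) 1*(01*01*)*: on ε the DFA stays in p0 and rejects (p0 ∉ Accept), but the regex matches it → eliminate
Only (B) is consistent with the DFA.
(B) (0|1)*00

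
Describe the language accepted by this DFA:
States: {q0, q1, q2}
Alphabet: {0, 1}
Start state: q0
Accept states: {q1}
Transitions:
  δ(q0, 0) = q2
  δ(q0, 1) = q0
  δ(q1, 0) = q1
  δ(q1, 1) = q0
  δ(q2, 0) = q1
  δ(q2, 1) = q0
Testing a few strings:
  '0001' → reject
  '11' → reject
  '0' → reject
  '1011' → reject
State roles: q0=last symbol not 0; q1=two trailing 0's; q2=one trailing 0
All binary strings ending with 00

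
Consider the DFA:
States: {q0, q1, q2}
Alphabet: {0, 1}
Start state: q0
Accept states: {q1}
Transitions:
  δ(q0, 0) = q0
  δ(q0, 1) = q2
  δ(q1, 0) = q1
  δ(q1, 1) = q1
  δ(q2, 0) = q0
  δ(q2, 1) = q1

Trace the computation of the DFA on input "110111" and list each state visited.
read '1': q0 → q2
  read '1': q2 → q1
  read '0': q1 → q1
  read '1': q1 → q1
  read '1': q1 → q1
  read '1': q1 → q1
q0 -> q2 -> q1 -> q1 -> q1 -> q1 -> q1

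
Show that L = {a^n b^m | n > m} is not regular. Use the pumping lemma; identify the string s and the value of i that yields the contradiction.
Assume L is regular with pumping length p. Idea: pumping down the a-block drops the a-count to at most the b-count.
Choose s = a^(p+1) b^p ∈ L (|s| = 2p+1 ≥ p). By the pumping lemma, s = xyz with |xy| ≤ p, |y| > 0, so y = a^k with k ≥ 1. Take i = 0: xz = a^(p+1−k) b^p. Since k ≥ 1, p+1−k ≤ p, so the number of a's is no longer strictly greater than the number of b's, hence xz ∉ L.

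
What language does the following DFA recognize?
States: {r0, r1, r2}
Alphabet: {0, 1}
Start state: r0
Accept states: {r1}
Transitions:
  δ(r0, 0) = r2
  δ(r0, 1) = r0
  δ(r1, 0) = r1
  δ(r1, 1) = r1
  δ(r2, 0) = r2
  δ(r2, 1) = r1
Testing a few strings:
  '00' → reject
  '0010' → accept
  '110' → reject
  '10' → reject
State roles: r0=no 0 seen yet; r1=substring 01 seen; r2=seen a 0, waiting for 1
All binary strings containing the substring 01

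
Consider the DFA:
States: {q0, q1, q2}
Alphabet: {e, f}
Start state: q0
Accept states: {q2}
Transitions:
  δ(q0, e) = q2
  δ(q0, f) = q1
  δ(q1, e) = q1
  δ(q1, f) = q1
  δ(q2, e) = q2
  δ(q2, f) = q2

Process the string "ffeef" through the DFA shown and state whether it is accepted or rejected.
Processing string "ffeef":
  q0 --f--> q1
  q1 --f--> q1
  q1 --e--> q1
  q1 --e--> q1
  q1 --f--> q1
Final state: q1
Accept states: {q2}
No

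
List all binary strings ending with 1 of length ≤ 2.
1, 01, 11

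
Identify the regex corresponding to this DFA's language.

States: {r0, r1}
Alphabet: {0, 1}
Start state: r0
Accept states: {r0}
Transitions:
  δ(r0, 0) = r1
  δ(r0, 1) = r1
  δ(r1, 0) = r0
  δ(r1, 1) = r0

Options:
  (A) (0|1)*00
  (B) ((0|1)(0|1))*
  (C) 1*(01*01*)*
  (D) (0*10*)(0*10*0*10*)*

Check each option against the DFA on short strings; one disagreement eliminates an option:
  (A) (0|1)*00: on ε the DFA stays in r0 and accepts (r0 ∈ Accept), but the regex does not match it → eliminate
  (B) ((0|1)(0|1))*: agrees with the DFA on every string of length ≤ 6
  (C) 1*(01*01*)*: on '1' the DFA goes r0 → r1 and rejects (r1 ∉ Accept), but the regex matches it → eliminate
  (D) (0*10*)(0*10*0*10*)*: on ε the DFA stays in r0 and accepts (r0 ∈ Accept), but the regex does not match it → eliminate
Only (B) is consistent with the DFA.
(B) ((0|1)(0|1))*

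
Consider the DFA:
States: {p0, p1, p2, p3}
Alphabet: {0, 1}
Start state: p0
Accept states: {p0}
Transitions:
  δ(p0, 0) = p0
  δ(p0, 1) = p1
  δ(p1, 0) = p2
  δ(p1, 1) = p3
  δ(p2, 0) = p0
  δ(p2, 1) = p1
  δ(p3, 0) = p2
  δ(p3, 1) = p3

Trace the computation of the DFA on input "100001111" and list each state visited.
read '1': p0 → p1
  read '0': p1 → p2
  read '0': p2 → p0
  read '0': p0 → p0
  read '0': p0 → p0
  read '1': p0 → p1
  read '1': p1 → p3
  read '1': p3 → p3
  read '1': p3 → p3
p0 -> p1 -> p2 -> p0 -> p0 -> p0 -> p1 -> p3 -> p3 -> p3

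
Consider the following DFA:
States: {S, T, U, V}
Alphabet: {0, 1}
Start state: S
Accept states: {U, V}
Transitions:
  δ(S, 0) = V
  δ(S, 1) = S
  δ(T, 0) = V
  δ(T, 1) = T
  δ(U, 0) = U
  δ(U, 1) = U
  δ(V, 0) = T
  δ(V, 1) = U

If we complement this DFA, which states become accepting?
Complement accept states = All states \ Original accept states
= {S, T, U, V} \ {U, V}
{S, T}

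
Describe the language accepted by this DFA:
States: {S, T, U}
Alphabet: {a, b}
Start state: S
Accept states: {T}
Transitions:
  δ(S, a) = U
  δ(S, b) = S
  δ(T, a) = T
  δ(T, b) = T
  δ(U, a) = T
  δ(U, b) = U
Testing a few strings:
  'aab' → accept
  'a' → reject
  'b' → reject
  'abba' → accept
State roles: S=zero a's seen; T=≥ two a's seen; U=one a seen
All strings over {a,b} containing at least two a's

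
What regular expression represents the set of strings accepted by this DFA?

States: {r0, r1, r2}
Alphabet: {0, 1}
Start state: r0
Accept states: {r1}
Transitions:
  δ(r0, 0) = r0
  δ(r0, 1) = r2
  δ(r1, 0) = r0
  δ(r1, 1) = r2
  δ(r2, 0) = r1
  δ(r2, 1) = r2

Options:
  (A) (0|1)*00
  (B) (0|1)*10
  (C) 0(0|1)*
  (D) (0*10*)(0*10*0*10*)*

Check each option against the DFA on short strings; one disagreement eliminates an option:
  (A) (0|1)*00: on '00' the DFA goes r0 → r0 → r0 and rejects (r0 ∉ Accept), but the regex matches it → eliminate
  (B) (0|1)*10: agrees with the DFA on every string of length ≤ 6
  (C) 0(0|1)*: on '0' the DFA goes r0 → r0 and rejects (r0 ∉ Accept), but the regex matches it → eliminate
  (D) (0*10*)(0*10*0*10*)*: on '1' the DFA goes r0 → r2 and rejects (r2 ∉ Accept), but the regex matches it → eliminate
Only (B) is consistent with the DFA.
(B) (0|1)*10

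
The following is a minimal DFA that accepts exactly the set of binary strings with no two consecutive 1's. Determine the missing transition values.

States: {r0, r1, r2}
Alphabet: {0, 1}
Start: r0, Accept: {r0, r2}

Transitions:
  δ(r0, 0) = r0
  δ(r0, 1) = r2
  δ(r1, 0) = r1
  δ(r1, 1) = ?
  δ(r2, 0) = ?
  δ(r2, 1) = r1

From the language and accept set, identify what each state tracks — r0: last symbol not 1 (ok); r1: saw 11 (dead); r2: last symbol 1 (ok).
Each missing δ(q, a) is the state matching the new tracked value after reading a.
δ(r1, 1) = r1; δ(r2, 0) = r0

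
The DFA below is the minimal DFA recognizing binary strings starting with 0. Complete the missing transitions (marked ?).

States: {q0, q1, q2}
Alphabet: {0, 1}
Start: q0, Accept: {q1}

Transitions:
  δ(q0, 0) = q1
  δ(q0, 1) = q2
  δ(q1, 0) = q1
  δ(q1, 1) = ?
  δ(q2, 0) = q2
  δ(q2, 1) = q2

From the language and accept set, identify what each state tracks — q0: no input read; q1: started with 0; q2: started with 1 (dead).
Each missing δ(q, a) is the state matching the new tracked value after reading a.
δ(q1, 1) = q1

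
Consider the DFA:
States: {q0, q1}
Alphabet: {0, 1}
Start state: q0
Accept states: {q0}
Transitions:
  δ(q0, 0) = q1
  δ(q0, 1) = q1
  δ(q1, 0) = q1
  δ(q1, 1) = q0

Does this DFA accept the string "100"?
Processing string "100":
  q0 --1--> q1
  q1 --0--> q1
  q1 --0--> q1
Final state: q1
Accept states: {q0}
No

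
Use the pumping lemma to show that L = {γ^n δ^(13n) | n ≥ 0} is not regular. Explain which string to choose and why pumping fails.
Assume L is regular with pumping length p. Idea: pumping the γ-block breaks the 1:13 ratio.
Choose s = γ^p δ^(13p) (length 14p ≥ p). By the pumping lemma, s = xyz with |xy| ≤ p, |y| > 0, so y = γ^k with k ≥ 1. Then xy²z = γ^(p+k) δ^(13p). For this to be in L we would need 13p = 13(p+k), i.e. 13k = 0, contradicting k ≥ 1. So xy²z ∉ L.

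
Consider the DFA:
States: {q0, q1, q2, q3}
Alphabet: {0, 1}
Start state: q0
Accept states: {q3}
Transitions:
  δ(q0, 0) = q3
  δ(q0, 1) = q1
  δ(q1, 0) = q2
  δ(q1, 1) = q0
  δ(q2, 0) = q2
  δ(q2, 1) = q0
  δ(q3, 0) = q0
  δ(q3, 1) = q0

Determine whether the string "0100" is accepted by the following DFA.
Processing string "0100":
  q0 --0--> q3
  q3 --1--> q0
  q0 --0--> q3
  q3 --0--> q0
Final state: q0
Accept states: {q3}
No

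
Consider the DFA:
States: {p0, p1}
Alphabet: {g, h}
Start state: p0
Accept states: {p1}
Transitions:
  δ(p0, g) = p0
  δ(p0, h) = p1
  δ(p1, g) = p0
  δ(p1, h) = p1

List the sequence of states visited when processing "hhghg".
read 'h': p0 → p1
  read 'h': p1 → p1
  read 'g': p1 → p0
  read 'h': p0 → p1
  read 'g': p1 → p0
p0 -> p1 -> p1 -> p0 -> p1 -> p0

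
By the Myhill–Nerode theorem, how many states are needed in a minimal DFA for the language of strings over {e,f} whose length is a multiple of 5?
By Myhill–Nerode, count the distinguishable equivalence classes: 5 classes — one per residue of the length mod 5; class i is distinguished from class j by any string of length (5 − i) mod 5.
5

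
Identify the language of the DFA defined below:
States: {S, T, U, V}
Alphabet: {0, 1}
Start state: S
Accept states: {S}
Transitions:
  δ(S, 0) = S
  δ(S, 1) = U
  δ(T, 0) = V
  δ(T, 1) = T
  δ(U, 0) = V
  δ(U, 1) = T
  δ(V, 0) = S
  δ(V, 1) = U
Testing a few strings:
  '11' → reject
  '0' → accept
  '01' → reject
  '1' → reject
State roles: S=value ≡ 0 (mod 4); T=value ≡ 3 (mod 4); U=value ≡ 1 (mod 4); V=value ≡ 2 (mod 4)
All binary strings representing a multiple of 4 (read in base 2; leading zeros allowed and ε counts as 0)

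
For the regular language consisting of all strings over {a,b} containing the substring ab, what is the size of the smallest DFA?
By Myhill–Nerode, count the distinguishable equivalence classes: 3 classes — one per longest suffix of the input that is a prefix of 'ab' (lengths 0 through 1), plus an absorbing 'already seen ab' class.
3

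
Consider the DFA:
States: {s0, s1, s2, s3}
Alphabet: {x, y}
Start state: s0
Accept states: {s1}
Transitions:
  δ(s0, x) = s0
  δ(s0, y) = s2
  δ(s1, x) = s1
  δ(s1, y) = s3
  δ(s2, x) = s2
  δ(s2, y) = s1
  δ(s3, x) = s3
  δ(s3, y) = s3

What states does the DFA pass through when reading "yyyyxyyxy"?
read 'y': s0 → s2
  read 'y': s2 → s1
  read 'y': s1 → s3
  read 'y': s3 → s3
  read 'x': s3 → s3
  read 'y': s3 → s3
  read 'y': s3 → s3
  read 'x': s3 → s3
  read 'y': s3 → s3
s0 -> s2 -> s1 -> s3 -> s3 -> s3 -> s3 -> s3 -> s3 -> s3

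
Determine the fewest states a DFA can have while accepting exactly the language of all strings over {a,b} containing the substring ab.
By Myhill–Nerode, count the distinguishable equivalence classes: three classes — no a yet / a seen but no ab / ab seen.
3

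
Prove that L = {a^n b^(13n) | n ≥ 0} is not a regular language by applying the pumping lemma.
Assume L is regular with pumping length p. Idea: pumping the a-block breaks the 1:13 ratio.
Choose s = a^p b^(13p) (length 14p ≥ p). By the pumping lemma, s = xyz with |xy| ≤ p, |y| > 0, so y = a^k with k ≥ 1. Then xy²z = a^(p+k) b^(13p). For this to be in L we would need 13p = 13(p+k), i.e. 13k = 0, contradicting k ≥ 1. So xy²z ∉ L.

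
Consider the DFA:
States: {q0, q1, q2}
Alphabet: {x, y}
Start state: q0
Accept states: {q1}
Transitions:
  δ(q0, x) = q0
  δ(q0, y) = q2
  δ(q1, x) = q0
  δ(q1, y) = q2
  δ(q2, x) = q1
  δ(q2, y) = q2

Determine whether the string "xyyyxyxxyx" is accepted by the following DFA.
Processing string "xyyyxyxxyx":
  q0 --x--> q0
  q0 --y--> q2
  q2 --y--> q2
  q2 --y--> q2
  q2 --x--> q1
  q1 --y--> q2
  q2 --x--> q1
  q1 --x--> q0
  q0 --y--> q2
  q2 --x--> q1
Final state: q1
Accept states: {q1}
Yes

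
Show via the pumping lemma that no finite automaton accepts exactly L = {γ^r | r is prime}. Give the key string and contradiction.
Assume L is regular with pumping length p. Idea: pumping by a suitable count produces a composite length.
Let q be a prime with q ≥ p and choose s = γ^q ∈ L. By the pumping lemma, s = xyz with |xy| ≤ p, |y| = k ≥ 1. Take i = q+1: |xy^(q+1)z| = q + q·k = q(1+k). Since q ≥ 2 and 1+k ≥ 2, q(1+k) is composite, so xy^(q+1)z ∉ L.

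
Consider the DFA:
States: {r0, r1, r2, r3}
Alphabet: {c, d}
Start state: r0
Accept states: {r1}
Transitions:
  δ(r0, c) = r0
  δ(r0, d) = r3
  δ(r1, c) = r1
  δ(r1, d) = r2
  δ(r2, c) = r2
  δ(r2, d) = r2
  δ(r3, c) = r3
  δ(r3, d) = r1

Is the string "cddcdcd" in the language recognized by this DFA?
Processing string "cddcdcd":
  r0 --c--> r0
  r0 --d--> r3
  r3 --d--> r1
  r1 --c--> r1
  r1 --d--> r2
  r2 --c--> r2
  r2 --d--> r2
Final state: r2
Accept states: {r1}
No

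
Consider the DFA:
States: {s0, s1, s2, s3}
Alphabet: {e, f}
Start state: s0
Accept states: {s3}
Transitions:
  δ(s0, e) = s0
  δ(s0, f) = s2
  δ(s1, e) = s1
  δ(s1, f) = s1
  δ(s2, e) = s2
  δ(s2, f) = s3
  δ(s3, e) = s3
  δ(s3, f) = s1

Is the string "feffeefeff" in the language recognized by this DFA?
Processing string "feffeefeff":
  s0 --f--> s2
  s2 --e--> s2
  s2 --f--> s3
  s3 --f--> s1
  s1 --e--> s1
  s1 --e--> s1
  s1 --f--> s1
  s1 --e--> s1
  s1 --f--> s1
  s1 --f--> s1
Final state: s1
Accept states: {s3}
No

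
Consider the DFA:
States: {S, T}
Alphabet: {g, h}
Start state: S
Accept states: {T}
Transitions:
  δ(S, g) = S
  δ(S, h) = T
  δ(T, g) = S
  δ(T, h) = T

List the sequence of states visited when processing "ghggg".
read 'g': S → S
  read 'h': S → T
  read 'g': T → S
  read 'g': S → S
  read 'g': S → S
S -> S -> T -> S -> S -> S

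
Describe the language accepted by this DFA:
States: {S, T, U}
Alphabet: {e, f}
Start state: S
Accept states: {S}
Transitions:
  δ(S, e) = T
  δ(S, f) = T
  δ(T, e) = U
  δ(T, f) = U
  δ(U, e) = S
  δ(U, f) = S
Testing a few strings:
  'e' → reject
  'f' → reject
  'fe' → reject
  'eeef' → reject
State roles: S=length ≡ 0 (mod 3); T=length ≡ 1 (mod 3); U=length ≡ 2 (mod 3)
All strings over {e,f} whose length is a multiple of 3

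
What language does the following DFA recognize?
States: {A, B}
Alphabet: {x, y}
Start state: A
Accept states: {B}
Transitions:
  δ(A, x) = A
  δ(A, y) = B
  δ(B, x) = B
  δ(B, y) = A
Testing a few strings:
  'yx' → accept
  'x' → reject
  'xxx' → reject
  'xy' → accept
State roles: A=even number of y's so far; B=odd number of y's so far
All strings over {x,y} with an odd number of y's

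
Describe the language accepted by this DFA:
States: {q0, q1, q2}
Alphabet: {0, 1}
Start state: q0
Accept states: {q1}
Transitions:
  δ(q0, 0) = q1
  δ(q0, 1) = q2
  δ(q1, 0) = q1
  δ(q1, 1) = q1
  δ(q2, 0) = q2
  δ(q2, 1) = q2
Testing a few strings:
  '101' → reject
  '1' → reject
  '0' → accept
  '10' → reject
State roles: q0=no input read; q1=started with 0; q2=started with 1 (dead)
All binary strings starting with 0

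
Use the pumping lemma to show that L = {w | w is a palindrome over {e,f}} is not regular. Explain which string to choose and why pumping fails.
Assume L is regular with pumping length p. Idea: pumping the leading e-block breaks the symmetry.
Choose s = e^p f e^p (a palindrome of length 2p+1 ≥ p). By the pumping lemma, s = xyz with |xy| ≤ p, |y| > 0, so y = e^k with k > 0 (xy lies entirely in the first e^p). Then xy²z = e^(p+k) f e^p, which is not a palindrome since p+k ≠ p.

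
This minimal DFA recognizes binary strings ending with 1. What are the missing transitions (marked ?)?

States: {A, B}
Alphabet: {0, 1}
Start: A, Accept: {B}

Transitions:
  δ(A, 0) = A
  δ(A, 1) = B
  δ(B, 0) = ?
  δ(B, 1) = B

From the language and accept set, identify what each state tracks — A: last symbol not 1; B: last symbol is 1.
Each missing δ(q, a) is the state matching the new tracked value after reading a.
δ(B, 0) = A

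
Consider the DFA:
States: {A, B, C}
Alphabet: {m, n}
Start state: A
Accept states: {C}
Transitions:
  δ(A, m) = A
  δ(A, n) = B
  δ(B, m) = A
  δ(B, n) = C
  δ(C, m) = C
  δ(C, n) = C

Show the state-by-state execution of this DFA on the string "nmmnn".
read 'n': A → B
  read 'm': B → A
  read 'm': A → A
  read 'n': A → B
  read 'n': B → C
A -> B -> A -> A -> B -> C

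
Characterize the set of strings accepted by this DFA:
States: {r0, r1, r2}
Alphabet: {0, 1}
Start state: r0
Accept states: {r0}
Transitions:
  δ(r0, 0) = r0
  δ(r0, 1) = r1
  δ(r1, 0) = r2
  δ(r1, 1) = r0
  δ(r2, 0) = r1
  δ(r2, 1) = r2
Testing a few strings:
  '10' → reject
  '001' → reject
  '1011' → reject
  '0' → accept
State roles: r0=value ≡ 0 (mod 3); r1=value ≡ 1 (mod 3); r2=value ≡ 2 (mod 3)
All binary strings representing a multiple of 3 (read in base 2; leading zeros allowed and ε counts as 0)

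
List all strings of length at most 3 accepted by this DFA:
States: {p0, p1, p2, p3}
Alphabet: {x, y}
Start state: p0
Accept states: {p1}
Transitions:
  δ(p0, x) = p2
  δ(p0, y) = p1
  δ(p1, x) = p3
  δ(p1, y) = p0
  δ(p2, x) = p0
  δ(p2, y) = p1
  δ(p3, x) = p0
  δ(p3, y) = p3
y, xy, xxy, yyy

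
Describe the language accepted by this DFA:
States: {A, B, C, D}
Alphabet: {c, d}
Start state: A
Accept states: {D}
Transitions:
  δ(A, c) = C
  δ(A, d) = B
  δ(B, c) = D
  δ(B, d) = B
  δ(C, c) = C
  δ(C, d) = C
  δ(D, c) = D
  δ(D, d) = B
Testing a few strings:
  'dd' → reject
  'd' → reject
  'dcdc' → accept
  'cdd' → reject
State roles: A=no input read; B=started with d, last symbol d; C=started with c (dead); D=started with d, last symbol c
All strings over {c,d} that start with d and end with c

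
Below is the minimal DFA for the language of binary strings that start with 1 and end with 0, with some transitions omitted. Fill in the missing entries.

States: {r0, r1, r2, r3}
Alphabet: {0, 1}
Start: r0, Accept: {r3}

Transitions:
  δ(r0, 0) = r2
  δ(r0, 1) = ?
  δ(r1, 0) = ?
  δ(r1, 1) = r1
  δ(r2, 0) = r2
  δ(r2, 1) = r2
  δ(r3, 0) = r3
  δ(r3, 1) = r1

From the language and accept set, identify what each state tracks — r0: no input read; r1: started with 1, last symbol 1; r2: started with 0 (dead); r3: started with 1, last symbol 0.
Each missing δ(q, a) is the state matching the new tracked value after reading a.
δ(r0, 1) = r1; δ(r1, 0) = r3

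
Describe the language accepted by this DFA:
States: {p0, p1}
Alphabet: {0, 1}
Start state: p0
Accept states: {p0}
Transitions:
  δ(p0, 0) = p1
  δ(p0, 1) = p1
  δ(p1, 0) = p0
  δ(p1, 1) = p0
Testing a few strings:
  '0' → reject
  '11' → accept
  '100' → reject
  '1' → reject
State roles: p0=even length so far; p1=odd length so far
All binary strings of even length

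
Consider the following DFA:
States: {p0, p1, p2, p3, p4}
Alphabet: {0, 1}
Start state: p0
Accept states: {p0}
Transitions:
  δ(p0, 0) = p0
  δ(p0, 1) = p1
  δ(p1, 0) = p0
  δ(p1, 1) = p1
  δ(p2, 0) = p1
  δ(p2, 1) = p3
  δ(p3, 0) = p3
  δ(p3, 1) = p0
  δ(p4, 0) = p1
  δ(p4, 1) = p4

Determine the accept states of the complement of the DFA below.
Complement accept states = All states \ Original accept states
= {p0, p1, p2, p3, p4} \ {p0}
{p1, p2, p3, p4}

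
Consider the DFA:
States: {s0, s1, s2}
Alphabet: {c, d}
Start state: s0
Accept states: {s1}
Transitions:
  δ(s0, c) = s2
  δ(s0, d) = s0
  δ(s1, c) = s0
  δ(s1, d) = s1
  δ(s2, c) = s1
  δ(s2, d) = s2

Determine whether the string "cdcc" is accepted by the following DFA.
Processing string "cdcc":
  s0 --c--> s2
  s2 --d--> s2
  s2 --c--> s1
  s1 --c--> s0
Final state: s0
Accept states: {s1}
No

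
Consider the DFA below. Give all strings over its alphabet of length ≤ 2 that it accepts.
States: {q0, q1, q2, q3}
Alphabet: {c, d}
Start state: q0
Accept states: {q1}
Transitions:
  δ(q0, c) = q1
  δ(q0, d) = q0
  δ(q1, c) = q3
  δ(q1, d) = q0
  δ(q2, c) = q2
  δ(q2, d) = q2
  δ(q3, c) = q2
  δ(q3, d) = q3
c, dc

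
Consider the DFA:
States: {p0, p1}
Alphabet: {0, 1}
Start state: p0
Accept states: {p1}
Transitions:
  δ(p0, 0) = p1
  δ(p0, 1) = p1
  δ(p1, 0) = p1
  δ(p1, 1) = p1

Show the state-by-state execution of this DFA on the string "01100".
read '0': p0 → p1
  read '1': p1 → p1
  read '1': p1 → p1
  read '0': p1 → p1
  read '0': p1 → p1
p0 -> p1 -> p1 -> p1 -> p1 -> p1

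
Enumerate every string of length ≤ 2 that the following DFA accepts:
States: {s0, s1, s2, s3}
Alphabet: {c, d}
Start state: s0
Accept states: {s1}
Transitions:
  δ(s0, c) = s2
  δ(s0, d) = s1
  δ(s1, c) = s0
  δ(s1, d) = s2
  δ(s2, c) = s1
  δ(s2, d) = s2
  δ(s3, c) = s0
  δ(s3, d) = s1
d, cc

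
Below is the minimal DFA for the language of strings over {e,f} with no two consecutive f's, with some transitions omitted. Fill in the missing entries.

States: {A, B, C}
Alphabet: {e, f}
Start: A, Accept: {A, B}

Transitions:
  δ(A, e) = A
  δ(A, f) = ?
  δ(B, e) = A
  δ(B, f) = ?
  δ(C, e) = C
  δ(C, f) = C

From the language and accept set, identify what each state tracks — A: last symbol not f (ok); B: last symbol f (ok); C: saw ff (dead).
Each missing δ(q, a) is the state matching the new tracked value after reading a.
δ(A, f) = B; δ(B, f) = C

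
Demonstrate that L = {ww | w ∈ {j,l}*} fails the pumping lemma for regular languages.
Assume L is regular with pumping length p. Idea: pumping the leading j-block breaks the equality of the two halves.
Choose s = j^p l j^p l ∈ L (with w = j^p l). |s| = 2p+2 ≥ p. By the pumping lemma, s = xyz with |xy| ≤ p, |y| > 0, so y = j^k with k ≥ 1, in the first j-block. Then xy²z = j^(p+k) l j^p l, of length 2p+2+k. If k is odd this length is odd, so it cannot be of the form ww. If k is even, each half has length p+1+k/2 ≤ p+k, so the first half lies entirely inside the leading j-block and contains no l, while the second half ends in l; the halves differ. Either way xy²z ∉ L.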